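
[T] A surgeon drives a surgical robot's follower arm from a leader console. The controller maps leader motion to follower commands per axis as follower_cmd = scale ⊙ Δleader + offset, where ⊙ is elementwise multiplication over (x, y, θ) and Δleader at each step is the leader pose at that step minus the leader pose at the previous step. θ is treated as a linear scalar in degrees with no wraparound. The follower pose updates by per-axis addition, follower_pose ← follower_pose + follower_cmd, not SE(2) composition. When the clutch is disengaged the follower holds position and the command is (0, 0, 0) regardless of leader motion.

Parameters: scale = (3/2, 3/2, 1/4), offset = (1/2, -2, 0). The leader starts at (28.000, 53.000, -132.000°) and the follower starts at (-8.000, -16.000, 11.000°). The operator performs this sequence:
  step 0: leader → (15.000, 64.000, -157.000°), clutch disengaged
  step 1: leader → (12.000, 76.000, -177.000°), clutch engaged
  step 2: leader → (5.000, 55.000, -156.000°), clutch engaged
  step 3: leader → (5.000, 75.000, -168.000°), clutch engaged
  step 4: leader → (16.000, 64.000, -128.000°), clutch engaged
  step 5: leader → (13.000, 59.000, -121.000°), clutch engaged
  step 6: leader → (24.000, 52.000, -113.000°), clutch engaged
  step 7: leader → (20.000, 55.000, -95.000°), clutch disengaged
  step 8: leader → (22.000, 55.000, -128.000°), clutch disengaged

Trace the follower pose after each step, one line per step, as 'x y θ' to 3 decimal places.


step 0: Δleader=(-13.000, 11.000, -25.000°), disengaged; cmd=(0,0,0) → follower holds at (-8.000, -16.000, 11.000°)
step 1: Δleader=(-3.000, 12.000, -20.000°), engaged; cmd=(-4.000, 16.000, -5.000°) → follower=(-12.000, 0.000, 6.000°)
step 2: Δleader=(-7.000, -21.000, 21.000°), engaged; cmd=(-10.000, -33.500, 5.250°) → follower=(-22.000, -33.500, 11.250°)
step 3: Δleader=(0.000, 20.000, -12.000°), engaged; cmd=(0.500, 28.000, -3.000°) → follower=(-21.500, -5.500, 8.250°)
step 4: Δleader=(11.000, -11.000, 40.000°), engaged; cmd=(17.000, -18.500, 10.000°) → follower=(-4.500, -24.000, 18.250°)
step 5: Δleader=(-3.000, -5.000, 7.000°), engaged; cmd=(-4.000, -9.500, 1.750°) → follower=(-8.500, -33.500, 20.000°)
step 6: Δleader=(11.000, -7.000, 8.000°), engaged; cmd=(17.000, -12.500, 2.000°) → follower=(8.500, -46.000, 22.000°)
step 7: Δleader=(-4.000, 3.000, 18.000°), disengaged; cmd=(0,0,0) → follower holds at (8.500, -46.000, 22.000°)
step 8: Δleader=(2.000, 0.000, -33.000°), disengaged; cmd=(0,0,0) → follower holds at (8.500, -46.000, 22.000°)

-8.000 -16.000 11.000
-12.000 0.000 6.000
-22.000 -33.500 11.250
-21.500 -5.500 8.250
-4.500 -24.000 18.250
-8.500 -33.500 20.000
8.500 -46.000 22.000
8.500 -46.000 22.000
8.500 -46.000 22.000


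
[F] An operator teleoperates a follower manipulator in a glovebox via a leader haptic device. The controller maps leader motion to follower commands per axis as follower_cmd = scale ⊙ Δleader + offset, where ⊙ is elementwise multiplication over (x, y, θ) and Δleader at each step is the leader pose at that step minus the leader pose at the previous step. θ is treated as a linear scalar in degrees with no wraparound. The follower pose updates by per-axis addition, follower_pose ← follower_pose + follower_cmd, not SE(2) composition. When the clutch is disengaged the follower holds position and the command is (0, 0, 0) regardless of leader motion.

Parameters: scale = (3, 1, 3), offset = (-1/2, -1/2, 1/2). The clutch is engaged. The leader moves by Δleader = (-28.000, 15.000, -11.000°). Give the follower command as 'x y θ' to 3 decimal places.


axis x: 3·-28.000 + -1/2 = -84.500
axis y: 1·15.000 + -1/2 = 14.500
axis θ: 3·-11.000 + 1/2 = -32.500

-84.500 14.500 -32.500


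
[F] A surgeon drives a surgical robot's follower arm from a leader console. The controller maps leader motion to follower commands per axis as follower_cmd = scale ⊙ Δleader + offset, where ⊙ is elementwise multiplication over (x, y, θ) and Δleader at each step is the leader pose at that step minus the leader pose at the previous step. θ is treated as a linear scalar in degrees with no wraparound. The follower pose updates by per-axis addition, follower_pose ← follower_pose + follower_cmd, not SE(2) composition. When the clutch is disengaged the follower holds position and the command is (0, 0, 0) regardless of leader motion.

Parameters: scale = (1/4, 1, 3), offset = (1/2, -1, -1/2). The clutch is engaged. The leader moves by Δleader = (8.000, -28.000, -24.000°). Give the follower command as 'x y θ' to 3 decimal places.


2.500 -29.000 -72.500

axis x: 1/4·8.000 + 1/2 = 2.500
axis y: 1·-28.000 + -1 = -29.000
axis θ: 3·-24.000 + -1/2 = -72.500


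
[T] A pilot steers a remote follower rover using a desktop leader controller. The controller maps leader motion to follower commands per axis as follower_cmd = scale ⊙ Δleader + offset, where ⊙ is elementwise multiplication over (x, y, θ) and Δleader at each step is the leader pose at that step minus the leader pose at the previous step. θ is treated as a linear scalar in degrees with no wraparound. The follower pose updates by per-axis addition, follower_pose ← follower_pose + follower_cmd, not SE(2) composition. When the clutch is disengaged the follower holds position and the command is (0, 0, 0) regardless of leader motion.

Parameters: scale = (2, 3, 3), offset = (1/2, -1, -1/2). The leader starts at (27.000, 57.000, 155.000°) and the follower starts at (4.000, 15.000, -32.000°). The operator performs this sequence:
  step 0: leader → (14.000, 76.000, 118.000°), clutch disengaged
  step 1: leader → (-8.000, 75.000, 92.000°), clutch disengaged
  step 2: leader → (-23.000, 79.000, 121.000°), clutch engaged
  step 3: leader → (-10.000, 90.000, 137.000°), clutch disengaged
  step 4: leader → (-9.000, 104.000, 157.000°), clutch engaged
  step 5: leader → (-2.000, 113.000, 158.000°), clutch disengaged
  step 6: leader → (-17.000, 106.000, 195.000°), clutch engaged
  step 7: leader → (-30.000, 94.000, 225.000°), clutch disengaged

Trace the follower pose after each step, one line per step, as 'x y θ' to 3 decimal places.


4.000 15.000 -32.000
4.000 15.000 -32.000
-25.500 26.000 54.500
-25.500 26.000 54.500
-23.000 67.000 114.000
-23.000 67.000 114.000
-52.500 45.000 224.500
-52.500 45.000 224.500

step 0: Δleader=(-13.000, 19.000, -37.000°), disengaged; cmd=(0,0,0) → follower holds at (4.000, 15.000, -32.000°)
step 1: Δleader=(-22.000, -1.000, -26.000°), disengaged; cmd=(0,0,0) → follower holds at (4.000, 15.000, -32.000°)
step 2: Δleader=(-15.000, 4.000, 29.000°), engaged; cmd=(-29.500, 11.000, 86.500°) → follower=(-25.500, 26.000, 54.500°)
step 3: Δleader=(13.000, 11.000, 16.000°), disengaged; cmd=(0,0,0) → follower holds at (-25.500, 26.000, 54.500°)
step 4: Δleader=(1.000, 14.000, 20.000°), engaged; cmd=(2.500, 41.000, 59.500°) → follower=(-23.000, 67.000, 114.000°)
step 5: Δleader=(7.000, 9.000, 1.000°), disengaged; cmd=(0,0,0) → follower holds at (-23.000, 67.000, 114.000°)
step 6: Δleader=(-15.000, -7.000, 37.000°), engaged; cmd=(-29.500, -22.000, 110.500°) → follower=(-52.500, 45.000, 224.500°)
step 7: Δleader=(-13.000, -12.000, 30.000°), disengaged; cmd=(0,0,0) → follower holds at (-52.500, 45.000, 224.500°)


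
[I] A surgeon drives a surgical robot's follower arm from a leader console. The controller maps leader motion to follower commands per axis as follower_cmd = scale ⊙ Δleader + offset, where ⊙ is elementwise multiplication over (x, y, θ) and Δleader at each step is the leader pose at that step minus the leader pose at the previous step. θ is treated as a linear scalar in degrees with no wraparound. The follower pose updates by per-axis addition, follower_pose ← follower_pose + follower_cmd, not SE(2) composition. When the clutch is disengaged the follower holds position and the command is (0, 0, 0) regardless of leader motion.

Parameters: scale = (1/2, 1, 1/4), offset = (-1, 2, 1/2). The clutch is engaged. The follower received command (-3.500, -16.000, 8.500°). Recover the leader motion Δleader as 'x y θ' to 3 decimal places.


axis x: (-3.500 − -1) / (1/2) = -5.000
axis y: (-16.000 − 2) / (1) = -18.000
axis θ: (8.500 − 1/2) / (1/4) = 32.000

-5.000 -18.000 32.000


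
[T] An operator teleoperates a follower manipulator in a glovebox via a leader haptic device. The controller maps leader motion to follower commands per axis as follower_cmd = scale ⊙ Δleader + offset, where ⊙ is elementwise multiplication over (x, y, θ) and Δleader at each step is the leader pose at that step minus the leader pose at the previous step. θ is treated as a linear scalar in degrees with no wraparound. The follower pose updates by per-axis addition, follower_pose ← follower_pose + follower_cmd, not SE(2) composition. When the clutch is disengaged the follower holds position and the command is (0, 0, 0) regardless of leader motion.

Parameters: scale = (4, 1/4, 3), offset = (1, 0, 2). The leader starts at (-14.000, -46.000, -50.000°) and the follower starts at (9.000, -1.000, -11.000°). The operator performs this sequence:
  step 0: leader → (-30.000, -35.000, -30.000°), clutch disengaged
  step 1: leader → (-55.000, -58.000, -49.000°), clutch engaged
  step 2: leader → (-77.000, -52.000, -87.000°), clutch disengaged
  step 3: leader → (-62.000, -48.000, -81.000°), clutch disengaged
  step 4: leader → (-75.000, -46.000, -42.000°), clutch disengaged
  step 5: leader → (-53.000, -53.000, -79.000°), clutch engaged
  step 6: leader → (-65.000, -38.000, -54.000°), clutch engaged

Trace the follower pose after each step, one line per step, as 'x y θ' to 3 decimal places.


9.000 -1.000 -11.000
-90.000 -6.750 -66.000
-90.000 -6.750 -66.000
-90.000 -6.750 -66.000
-90.000 -6.750 -66.000
-1.000 -8.500 -175.000
-48.000 -4.750 -98.000

step 0: Δleader=(-16.000, 11.000, 20.000°), disengaged; cmd=(0,0,0) → follower holds at (9.000, -1.000, -11.000°)
step 1: Δleader=(-25.000, -23.000, -19.000°), engaged; cmd=(-99.000, -5.750, -55.000°) → follower=(-90.000, -6.750, -66.000°)
step 2: Δleader=(-22.000, 6.000, -38.000°), disengaged; cmd=(0,0,0) → follower holds at (-90.000, -6.750, -66.000°)
step 3: Δleader=(15.000, 4.000, 6.000°), disengaged; cmd=(0,0,0) → follower holds at (-90.000, -6.750, -66.000°)
step 4: Δleader=(-13.000, 2.000, 39.000°), disengaged; cmd=(0,0,0) → follower holds at (-90.000, -6.750, -66.000°)
step 5: Δleader=(22.000, -7.000, -37.000°), engaged; cmd=(89.000, -1.750, -109.000°) → follower=(-1.000, -8.500, -175.000°)
step 6: Δleader=(-12.000, 15.000, 25.000°), engaged; cmd=(-47.000, 3.750, 77.000°) → follower=(-48.000, -4.750, -98.000°)


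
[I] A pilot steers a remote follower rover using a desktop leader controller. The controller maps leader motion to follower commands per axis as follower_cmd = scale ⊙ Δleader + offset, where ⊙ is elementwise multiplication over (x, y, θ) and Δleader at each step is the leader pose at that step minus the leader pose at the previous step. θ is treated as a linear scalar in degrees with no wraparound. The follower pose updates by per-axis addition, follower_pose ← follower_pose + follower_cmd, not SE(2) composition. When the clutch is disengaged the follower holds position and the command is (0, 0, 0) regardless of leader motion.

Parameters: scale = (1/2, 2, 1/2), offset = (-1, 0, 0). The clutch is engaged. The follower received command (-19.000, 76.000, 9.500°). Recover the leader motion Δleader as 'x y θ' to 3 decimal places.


-36.000 38.000 19.000

axis x: (-19.000 − -1) / (1/2) = -36.000
axis y: (76.000 − 0) / (2) = 38.000
axis θ: (9.500 − 0) / (1/2) = 19.000


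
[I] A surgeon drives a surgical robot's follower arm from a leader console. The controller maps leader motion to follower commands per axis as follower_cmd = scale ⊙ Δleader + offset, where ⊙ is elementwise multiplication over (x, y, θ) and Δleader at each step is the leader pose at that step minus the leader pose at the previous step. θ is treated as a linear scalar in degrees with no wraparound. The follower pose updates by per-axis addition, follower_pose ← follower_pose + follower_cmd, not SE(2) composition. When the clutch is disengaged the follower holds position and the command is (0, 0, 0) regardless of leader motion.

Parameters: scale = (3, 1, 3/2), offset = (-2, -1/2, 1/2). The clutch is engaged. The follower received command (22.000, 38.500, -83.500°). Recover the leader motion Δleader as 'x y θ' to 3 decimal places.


axis x: (22.000 − -2) / (3) = 8.000
axis y: (38.500 − -1/2) / (1) = 39.000
axis θ: (-83.500 − 1/2) / (3/2) = -56.000

8.000 39.000 -56.000


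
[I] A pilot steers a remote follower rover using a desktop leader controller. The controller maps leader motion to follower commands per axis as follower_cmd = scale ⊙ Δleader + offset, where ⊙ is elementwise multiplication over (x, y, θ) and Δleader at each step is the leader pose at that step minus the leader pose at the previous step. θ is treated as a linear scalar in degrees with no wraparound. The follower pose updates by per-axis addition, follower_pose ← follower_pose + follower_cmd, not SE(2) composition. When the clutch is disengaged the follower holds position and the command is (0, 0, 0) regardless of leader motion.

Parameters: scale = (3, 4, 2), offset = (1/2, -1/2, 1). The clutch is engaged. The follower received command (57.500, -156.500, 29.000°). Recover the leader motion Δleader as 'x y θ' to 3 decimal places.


19.000 -39.000 14.000

axis x: (57.500 − 1/2) / (3) = 19.000
axis y: (-156.500 − -1/2) / (4) = -39.000
axis θ: (29.000 − 1) / (2) = 14.000


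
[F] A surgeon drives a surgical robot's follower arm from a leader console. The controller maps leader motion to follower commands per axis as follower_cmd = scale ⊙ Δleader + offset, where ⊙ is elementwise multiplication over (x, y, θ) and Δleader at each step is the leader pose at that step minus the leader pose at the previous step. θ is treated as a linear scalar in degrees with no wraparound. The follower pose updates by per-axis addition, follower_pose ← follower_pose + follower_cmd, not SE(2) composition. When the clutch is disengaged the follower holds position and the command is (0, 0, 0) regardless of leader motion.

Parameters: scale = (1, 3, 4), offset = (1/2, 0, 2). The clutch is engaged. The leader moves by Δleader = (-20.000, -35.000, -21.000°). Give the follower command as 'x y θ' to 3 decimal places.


axis x: 1·-20.000 + 1/2 = -19.500
axis y: 3·-35.000 + 0 = -105.000
axis θ: 4·-21.000 + 2 = -82.000

-19.500 -105.000 -82.000


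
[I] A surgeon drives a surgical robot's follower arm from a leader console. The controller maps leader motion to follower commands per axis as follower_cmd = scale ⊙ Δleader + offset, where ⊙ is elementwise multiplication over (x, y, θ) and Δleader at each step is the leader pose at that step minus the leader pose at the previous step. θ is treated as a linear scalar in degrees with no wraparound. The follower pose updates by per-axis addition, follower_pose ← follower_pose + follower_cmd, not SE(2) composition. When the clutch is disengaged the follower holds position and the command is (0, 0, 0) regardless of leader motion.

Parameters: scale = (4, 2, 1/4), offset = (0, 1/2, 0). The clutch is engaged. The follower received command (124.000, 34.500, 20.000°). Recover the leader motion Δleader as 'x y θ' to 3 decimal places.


axis x: (124.000 − 0) / (4) = 31.000
axis y: (34.500 − 1/2) / (2) = 17.000
axis θ: (20.000 − 0) / (1/4) = 80.000

31.000 17.000 80.000


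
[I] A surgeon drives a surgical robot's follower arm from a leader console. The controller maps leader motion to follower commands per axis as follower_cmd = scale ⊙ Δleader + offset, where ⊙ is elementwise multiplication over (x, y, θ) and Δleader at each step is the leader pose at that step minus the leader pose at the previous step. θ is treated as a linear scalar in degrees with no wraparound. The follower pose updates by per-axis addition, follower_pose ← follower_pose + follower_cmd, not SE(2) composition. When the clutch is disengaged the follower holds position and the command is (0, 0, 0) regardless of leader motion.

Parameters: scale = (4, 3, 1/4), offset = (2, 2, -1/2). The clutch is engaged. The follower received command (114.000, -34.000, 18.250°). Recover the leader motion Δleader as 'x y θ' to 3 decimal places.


28.000 -12.000 75.000

axis x: (114.000 − 2) / (4) = 28.000
axis y: (-34.000 − 2) / (3) = -12.000
axis θ: (18.250 − -1/2) / (1/4) = 75.000


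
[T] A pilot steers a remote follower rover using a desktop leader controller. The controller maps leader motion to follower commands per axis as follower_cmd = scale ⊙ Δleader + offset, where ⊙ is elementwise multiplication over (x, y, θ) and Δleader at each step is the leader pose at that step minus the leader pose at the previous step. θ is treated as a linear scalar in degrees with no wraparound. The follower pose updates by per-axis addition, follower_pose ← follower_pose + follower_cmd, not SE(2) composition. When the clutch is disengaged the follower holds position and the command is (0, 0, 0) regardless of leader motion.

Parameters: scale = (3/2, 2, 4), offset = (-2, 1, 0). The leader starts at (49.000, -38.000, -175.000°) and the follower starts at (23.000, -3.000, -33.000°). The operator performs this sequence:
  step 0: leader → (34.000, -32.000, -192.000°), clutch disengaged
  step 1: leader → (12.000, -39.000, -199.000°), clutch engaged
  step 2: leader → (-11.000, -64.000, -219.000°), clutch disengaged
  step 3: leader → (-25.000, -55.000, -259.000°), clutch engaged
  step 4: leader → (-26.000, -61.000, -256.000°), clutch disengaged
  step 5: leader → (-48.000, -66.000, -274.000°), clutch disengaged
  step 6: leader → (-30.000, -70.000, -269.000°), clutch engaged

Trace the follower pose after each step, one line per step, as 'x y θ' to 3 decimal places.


step 0: Δleader=(-15.000, 6.000, -17.000°), disengaged; cmd=(0,0,0) → follower holds at (23.000, -3.000, -33.000°)
step 1: Δleader=(-22.000, -7.000, -7.000°), engaged; cmd=(-35.000, -13.000, -28.000°) → follower=(-12.000, -16.000, -61.000°)
step 2: Δleader=(-23.000, -25.000, -20.000°), disengaged; cmd=(0,0,0) → follower holds at (-12.000, -16.000, -61.000°)
step 3: Δleader=(-14.000, 9.000, -40.000°), engaged; cmd=(-23.000, 19.000, -160.000°) → follower=(-35.000, 3.000, -221.000°)
step 4: Δleader=(-1.000, -6.000, 3.000°), disengaged; cmd=(0,0,0) → follower holds at (-35.000, 3.000, -221.000°)
step 5: Δleader=(-22.000, -5.000, -18.000°), disengaged; cmd=(0,0,0) → follower holds at (-35.000, 3.000, -221.000°)
step 6: Δleader=(18.000, -4.000, 5.000°), engaged; cmd=(25.000, -7.000, 20.000°) → follower=(-10.000, -4.000, -201.000°)

23.000 -3.000 -33.000
-12.000 -16.000 -61.000
-12.000 -16.000 -61.000
-35.000 3.000 -221.000
-35.000 3.000 -221.000
-35.000 3.000 -221.000
-10.000 -4.000 -201.000


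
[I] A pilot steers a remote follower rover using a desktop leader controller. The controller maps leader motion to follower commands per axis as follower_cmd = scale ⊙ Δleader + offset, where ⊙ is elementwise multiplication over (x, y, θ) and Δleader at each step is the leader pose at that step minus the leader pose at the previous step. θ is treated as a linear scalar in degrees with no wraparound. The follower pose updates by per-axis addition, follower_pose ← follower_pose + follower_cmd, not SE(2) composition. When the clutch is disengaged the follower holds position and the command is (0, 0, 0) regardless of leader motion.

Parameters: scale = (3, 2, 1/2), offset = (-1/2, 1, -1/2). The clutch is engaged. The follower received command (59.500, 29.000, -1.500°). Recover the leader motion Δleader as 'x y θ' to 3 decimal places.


axis x: (59.500 − -1/2) / (3) = 20.000
axis y: (29.000 − 1) / (2) = 14.000
axis θ: (-1.500 − -1/2) / (1/2) = -2.000

20.000 14.000 -2.000


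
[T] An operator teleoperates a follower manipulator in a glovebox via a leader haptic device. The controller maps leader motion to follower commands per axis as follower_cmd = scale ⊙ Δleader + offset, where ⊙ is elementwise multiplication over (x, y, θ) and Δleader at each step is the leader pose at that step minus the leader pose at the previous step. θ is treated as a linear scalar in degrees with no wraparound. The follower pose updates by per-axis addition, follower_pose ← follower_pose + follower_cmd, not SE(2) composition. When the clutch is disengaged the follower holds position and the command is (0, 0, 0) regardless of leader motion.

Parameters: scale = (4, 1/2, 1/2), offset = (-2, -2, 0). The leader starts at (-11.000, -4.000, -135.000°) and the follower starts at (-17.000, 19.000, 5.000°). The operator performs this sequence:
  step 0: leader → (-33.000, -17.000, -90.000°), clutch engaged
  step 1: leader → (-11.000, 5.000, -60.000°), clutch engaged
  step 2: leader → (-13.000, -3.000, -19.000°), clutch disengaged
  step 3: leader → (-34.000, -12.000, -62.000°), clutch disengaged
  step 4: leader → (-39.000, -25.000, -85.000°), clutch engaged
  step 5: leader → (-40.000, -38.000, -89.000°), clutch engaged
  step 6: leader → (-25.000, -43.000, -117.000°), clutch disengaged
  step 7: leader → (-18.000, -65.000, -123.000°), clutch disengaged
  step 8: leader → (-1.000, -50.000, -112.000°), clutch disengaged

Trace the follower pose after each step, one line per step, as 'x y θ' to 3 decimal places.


-107.000 10.500 27.500
-21.000 19.500 42.500
-21.000 19.500 42.500
-21.000 19.500 42.500
-43.000 11.000 31.000
-49.000 2.500 29.000
-49.000 2.500 29.000
-49.000 2.500 29.000
-49.000 2.500 29.000

step 0: Δleader=(-22.000, -13.000, 45.000°), engaged; cmd=(-90.000, -8.500, 22.500°) → follower=(-107.000, 10.500, 27.500°)
step 1: Δleader=(22.000, 22.000, 30.000°), engaged; cmd=(86.000, 9.000, 15.000°) → follower=(-21.000, 19.500, 42.500°)
step 2: Δleader=(-2.000, -8.000, 41.000°), disengaged; cmd=(0,0,0) → follower holds at (-21.000, 19.500, 42.500°)
step 3: Δleader=(-21.000, -9.000, -43.000°), disengaged; cmd=(0,0,0) → follower holds at (-21.000, 19.500, 42.500°)
step 4: Δleader=(-5.000, -13.000, -23.000°), engaged; cmd=(-22.000, -8.500, -11.500°) → follower=(-43.000, 11.000, 31.000°)
step 5: Δleader=(-1.000, -13.000, -4.000°), engaged; cmd=(-6.000, -8.500, -2.000°) → follower=(-49.000, 2.500, 29.000°)
step 6: Δleader=(15.000, -5.000, -28.000°), disengaged; cmd=(0,0,0) → follower holds at (-49.000, 2.500, 29.000°)
step 7: Δleader=(7.000, -22.000, -6.000°), disengaged; cmd=(0,0,0) → follower holds at (-49.000, 2.500, 29.000°)
step 8: Δleader=(17.000, 15.000, 11.000°), disengaged; cmd=(0,0,0) → follower holds at (-49.000, 2.500, 29.000°)


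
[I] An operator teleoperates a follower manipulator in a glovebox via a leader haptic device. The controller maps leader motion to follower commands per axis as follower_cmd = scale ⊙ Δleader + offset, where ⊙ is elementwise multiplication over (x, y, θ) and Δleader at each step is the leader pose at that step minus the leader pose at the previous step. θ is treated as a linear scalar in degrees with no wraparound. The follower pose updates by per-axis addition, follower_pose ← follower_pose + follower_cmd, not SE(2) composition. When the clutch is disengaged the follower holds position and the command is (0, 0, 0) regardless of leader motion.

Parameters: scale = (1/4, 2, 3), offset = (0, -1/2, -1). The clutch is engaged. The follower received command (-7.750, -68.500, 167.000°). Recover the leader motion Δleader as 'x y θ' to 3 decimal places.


-31.000 -34.000 56.000

axis x: (-7.750 − 0) / (1/4) = -31.000
axis y: (-68.500 − -1/2) / (2) = -34.000
axis θ: (167.000 − -1) / (3) = 56.000


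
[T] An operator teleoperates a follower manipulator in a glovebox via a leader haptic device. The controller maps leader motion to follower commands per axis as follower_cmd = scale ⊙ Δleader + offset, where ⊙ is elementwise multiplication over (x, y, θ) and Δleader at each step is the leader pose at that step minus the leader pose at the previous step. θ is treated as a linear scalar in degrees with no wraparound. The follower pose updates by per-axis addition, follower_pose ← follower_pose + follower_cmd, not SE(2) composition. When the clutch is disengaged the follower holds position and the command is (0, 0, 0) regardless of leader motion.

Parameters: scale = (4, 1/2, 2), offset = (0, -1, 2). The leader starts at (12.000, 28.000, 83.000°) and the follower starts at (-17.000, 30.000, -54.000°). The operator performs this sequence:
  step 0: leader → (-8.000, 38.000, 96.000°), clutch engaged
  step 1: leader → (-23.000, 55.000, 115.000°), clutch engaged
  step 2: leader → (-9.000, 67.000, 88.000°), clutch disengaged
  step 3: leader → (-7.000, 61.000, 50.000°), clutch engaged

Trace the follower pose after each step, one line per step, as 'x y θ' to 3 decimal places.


-97.000 34.000 -26.000
-157.000 41.500 14.000
-157.000 41.500 14.000
-149.000 37.500 -60.000

step 0: Δleader=(-20.000, 10.000, 13.000°), engaged; cmd=(-80.000, 4.000, 28.000°) → follower=(-97.000, 34.000, -26.000°)
step 1: Δleader=(-15.000, 17.000, 19.000°), engaged; cmd=(-60.000, 7.500, 40.000°) → follower=(-157.000, 41.500, 14.000°)
step 2: Δleader=(14.000, 12.000, -27.000°), disengaged; cmd=(0,0,0) → follower holds at (-157.000, 41.500, 14.000°)
step 3: Δleader=(2.000, -6.000, -38.000°), engaged; cmd=(8.000, -4.000, -74.000°) → follower=(-149.000, 37.500, -60.000°)


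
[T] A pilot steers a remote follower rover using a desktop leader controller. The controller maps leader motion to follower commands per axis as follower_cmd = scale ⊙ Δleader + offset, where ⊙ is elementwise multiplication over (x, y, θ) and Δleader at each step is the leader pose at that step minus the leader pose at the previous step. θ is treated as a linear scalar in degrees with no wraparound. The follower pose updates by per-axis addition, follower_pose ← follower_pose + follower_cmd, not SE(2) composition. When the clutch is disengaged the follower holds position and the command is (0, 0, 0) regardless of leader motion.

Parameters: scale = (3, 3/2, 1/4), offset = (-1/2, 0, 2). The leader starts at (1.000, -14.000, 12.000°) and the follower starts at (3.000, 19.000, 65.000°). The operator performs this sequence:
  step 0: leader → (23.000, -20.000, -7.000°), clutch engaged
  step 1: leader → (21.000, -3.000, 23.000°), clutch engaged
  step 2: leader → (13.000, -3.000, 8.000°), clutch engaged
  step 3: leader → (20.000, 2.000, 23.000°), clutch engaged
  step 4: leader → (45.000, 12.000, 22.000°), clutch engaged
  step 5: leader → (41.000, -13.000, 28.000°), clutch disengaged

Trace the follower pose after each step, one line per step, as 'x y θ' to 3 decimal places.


68.500 10.000 62.250
62.000 35.500 71.750
37.500 35.500 70.000
58.000 43.000 75.750
132.500 58.000 77.500
132.500 58.000 77.500

step 0: Δleader=(22.000, -6.000, -19.000°), engaged; cmd=(65.500, -9.000, -2.750°) → follower=(68.500, 10.000, 62.250°)
step 1: Δleader=(-2.000, 17.000, 30.000°), engaged; cmd=(-6.500, 25.500, 9.500°) → follower=(62.000, 35.500, 71.750°)
step 2: Δleader=(-8.000, 0.000, -15.000°), engaged; cmd=(-24.500, 0.000, -1.750°) → follower=(37.500, 35.500, 70.000°)
step 3: Δleader=(7.000, 5.000, 15.000°), engaged; cmd=(20.500, 7.500, 5.750°) → follower=(58.000, 43.000, 75.750°)
step 4: Δleader=(25.000, 10.000, -1.000°), engaged; cmd=(74.500, 15.000, 1.750°) → follower=(132.500, 58.000, 77.500°)
step 5: Δleader=(-4.000, -25.000, 6.000°), disengaged; cmd=(0,0,0) → follower holds at (132.500, 58.000, 77.500°)


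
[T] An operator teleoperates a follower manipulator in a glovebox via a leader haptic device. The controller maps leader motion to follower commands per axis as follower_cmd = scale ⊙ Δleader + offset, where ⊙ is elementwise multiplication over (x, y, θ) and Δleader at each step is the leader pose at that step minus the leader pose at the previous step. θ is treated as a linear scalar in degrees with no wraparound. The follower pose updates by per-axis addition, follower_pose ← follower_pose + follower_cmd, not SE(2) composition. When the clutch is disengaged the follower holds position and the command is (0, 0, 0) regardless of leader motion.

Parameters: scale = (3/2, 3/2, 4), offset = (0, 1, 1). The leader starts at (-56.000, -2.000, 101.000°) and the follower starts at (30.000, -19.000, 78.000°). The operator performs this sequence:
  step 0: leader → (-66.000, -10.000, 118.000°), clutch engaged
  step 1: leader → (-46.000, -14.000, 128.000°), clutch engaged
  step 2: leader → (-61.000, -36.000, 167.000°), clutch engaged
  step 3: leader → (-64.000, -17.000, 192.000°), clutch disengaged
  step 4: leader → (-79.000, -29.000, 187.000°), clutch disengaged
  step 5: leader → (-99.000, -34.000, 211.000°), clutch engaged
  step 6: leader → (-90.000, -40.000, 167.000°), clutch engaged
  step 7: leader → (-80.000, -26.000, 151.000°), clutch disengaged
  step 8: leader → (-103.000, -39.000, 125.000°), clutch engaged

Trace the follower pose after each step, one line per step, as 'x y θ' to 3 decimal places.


15.000 -30.000 147.000
45.000 -35.000 188.000
22.500 -67.000 345.000
22.500 -67.000 345.000
22.500 -67.000 345.000
-7.500 -73.500 442.000
6.000 -81.500 267.000
6.000 -81.500 267.000
-28.500 -100.000 164.000

step 0: Δleader=(-10.000, -8.000, 17.000°), engaged; cmd=(-15.000, -11.000, 69.000°) → follower=(15.000, -30.000, 147.000°)
step 1: Δleader=(20.000, -4.000, 10.000°), engaged; cmd=(30.000, -5.000, 41.000°) → follower=(45.000, -35.000, 188.000°)
step 2: Δleader=(-15.000, -22.000, 39.000°), engaged; cmd=(-22.500, -32.000, 157.000°) → follower=(22.500, -67.000, 345.000°)
step 3: Δleader=(-3.000, 19.000, 25.000°), disengaged; cmd=(0,0,0) → follower holds at (22.500, -67.000, 345.000°)
step 4: Δleader=(-15.000, -12.000, -5.000°), disengaged; cmd=(0,0,0) → follower holds at (22.500, -67.000, 345.000°)
step 5: Δleader=(-20.000, -5.000, 24.000°), engaged; cmd=(-30.000, -6.500, 97.000°) → follower=(-7.500, -73.500, 442.000°)
step 6: Δleader=(9.000, -6.000, -44.000°), engaged; cmd=(13.500, -8.000, -175.000°) → follower=(6.000, -81.500, 267.000°)
step 7: Δleader=(10.000, 14.000, -16.000°), disengaged; cmd=(0,0,0) → follower holds at (6.000, -81.500, 267.000°)
step 8: Δleader=(-23.000, -13.000, -26.000°), engaged; cmd=(-34.500, -18.500, -103.000°) → follower=(-28.500, -100.000, 164.000°)


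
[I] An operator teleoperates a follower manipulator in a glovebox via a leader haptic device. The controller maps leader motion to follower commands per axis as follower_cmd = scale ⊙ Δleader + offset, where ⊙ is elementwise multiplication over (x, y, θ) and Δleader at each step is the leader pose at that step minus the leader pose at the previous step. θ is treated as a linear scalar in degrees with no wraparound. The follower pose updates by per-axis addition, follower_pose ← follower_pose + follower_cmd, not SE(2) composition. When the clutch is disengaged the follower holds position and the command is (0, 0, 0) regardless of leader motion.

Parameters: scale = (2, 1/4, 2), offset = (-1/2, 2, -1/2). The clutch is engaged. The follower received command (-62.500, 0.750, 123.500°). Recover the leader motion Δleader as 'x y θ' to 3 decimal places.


axis x: (-62.500 − -1/2) / (2) = -31.000
axis y: (0.750 − 2) / (1/4) = -5.000
axis θ: (123.500 − -1/2) / (2) = 62.000

-31.000 -5.000 62.000


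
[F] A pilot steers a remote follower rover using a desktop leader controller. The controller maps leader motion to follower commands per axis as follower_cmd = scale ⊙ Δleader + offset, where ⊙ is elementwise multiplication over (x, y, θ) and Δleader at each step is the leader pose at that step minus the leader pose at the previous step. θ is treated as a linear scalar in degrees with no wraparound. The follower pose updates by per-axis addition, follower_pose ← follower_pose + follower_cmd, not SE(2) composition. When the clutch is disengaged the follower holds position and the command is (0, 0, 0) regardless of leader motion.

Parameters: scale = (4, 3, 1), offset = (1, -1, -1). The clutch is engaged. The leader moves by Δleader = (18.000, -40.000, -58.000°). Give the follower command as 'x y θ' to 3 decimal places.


73.000 -121.000 -59.000

axis x: 4·18.000 + 1 = 73.000
axis y: 3·-40.000 + -1 = -121.000
axis θ: 1·-58.000 + -1 = -59.000


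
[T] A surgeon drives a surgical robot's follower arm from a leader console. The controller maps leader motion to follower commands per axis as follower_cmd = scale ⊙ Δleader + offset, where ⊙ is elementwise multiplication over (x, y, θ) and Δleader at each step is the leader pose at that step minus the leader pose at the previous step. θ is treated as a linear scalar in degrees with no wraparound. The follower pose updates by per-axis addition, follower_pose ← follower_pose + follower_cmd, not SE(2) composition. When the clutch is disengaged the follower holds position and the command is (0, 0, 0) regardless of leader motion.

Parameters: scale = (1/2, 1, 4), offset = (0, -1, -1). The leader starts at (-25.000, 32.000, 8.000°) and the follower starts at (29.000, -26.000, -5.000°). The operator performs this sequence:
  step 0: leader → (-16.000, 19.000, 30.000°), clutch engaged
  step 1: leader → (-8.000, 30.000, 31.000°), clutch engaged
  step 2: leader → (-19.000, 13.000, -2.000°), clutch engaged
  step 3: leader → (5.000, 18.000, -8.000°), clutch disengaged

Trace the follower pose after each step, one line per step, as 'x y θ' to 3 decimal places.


33.500 -40.000 82.000
37.500 -30.000 85.000
32.000 -48.000 -48.000
32.000 -48.000 -48.000

step 0: Δleader=(9.000, -13.000, 22.000°), engaged; cmd=(4.500, -14.000, 87.000°) → follower=(33.500, -40.000, 82.000°)
step 1: Δleader=(8.000, 11.000, 1.000°), engaged; cmd=(4.000, 10.000, 3.000°) → follower=(37.500, -30.000, 85.000°)
step 2: Δleader=(-11.000, -17.000, -33.000°), engaged; cmd=(-5.500, -18.000, -133.000°) → follower=(32.000, -48.000, -48.000°)
step 3: Δleader=(24.000, 5.000, -6.000°), disengaged; cmd=(0,0,0) → follower holds at (32.000, -48.000, -48.000°)


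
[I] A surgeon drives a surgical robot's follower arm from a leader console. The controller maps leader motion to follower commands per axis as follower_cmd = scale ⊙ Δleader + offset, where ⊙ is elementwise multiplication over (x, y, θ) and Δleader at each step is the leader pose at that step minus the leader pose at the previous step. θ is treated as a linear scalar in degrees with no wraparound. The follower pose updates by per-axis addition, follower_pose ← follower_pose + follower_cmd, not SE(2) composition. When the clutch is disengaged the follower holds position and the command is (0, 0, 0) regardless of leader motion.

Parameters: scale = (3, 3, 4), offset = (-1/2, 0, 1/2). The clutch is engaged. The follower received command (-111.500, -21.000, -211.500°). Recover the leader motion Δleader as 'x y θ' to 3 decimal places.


-37.000 -7.000 -53.000

axis x: (-111.500 − -1/2) / (3) = -37.000
axis y: (-21.000 − 0) / (3) = -7.000
axis θ: (-211.500 − 1/2) / (4) = -53.000


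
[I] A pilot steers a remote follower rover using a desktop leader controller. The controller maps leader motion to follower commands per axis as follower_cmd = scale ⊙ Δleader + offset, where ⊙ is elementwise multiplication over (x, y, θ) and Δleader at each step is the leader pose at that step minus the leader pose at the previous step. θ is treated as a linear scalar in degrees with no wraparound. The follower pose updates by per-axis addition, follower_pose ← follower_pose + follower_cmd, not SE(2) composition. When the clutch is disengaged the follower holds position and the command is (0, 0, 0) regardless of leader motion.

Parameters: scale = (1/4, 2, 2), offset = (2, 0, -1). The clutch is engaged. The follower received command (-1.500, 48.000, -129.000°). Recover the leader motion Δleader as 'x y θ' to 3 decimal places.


axis x: (-1.500 − 2) / (1/4) = -14.000
axis y: (48.000 − 0) / (2) = 24.000
axis θ: (-129.000 − -1) / (2) = -64.000

-14.000 24.000 -64.000


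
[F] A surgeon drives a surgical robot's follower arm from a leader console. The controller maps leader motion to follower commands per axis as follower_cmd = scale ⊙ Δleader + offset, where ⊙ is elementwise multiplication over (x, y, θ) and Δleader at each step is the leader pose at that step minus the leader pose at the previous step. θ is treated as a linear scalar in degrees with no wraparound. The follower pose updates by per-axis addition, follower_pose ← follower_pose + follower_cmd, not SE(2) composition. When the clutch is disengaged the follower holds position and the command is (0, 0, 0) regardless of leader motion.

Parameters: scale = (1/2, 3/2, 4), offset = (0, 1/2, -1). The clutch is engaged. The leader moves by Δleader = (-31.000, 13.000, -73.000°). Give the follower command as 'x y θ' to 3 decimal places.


axis x: 1/2·-31.000 + 0 = -15.500
axis y: 3/2·13.000 + 1/2 = 20.000
axis θ: 4·-73.000 + -1 = -293.000

-15.500 20.000 -293.000


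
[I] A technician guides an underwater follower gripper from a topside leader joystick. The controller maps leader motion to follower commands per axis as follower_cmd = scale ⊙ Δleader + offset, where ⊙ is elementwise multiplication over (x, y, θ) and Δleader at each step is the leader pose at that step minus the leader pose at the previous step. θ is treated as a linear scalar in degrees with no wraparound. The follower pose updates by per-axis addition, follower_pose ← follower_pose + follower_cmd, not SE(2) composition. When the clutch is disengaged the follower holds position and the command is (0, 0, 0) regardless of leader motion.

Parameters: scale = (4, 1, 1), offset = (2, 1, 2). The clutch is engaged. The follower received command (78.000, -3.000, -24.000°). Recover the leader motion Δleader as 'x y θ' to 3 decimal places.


axis x: (78.000 − 2) / (4) = 19.000
axis y: (-3.000 − 1) / (1) = -4.000
axis θ: (-24.000 − 2) / (1) = -26.000

19.000 -4.000 -26.000


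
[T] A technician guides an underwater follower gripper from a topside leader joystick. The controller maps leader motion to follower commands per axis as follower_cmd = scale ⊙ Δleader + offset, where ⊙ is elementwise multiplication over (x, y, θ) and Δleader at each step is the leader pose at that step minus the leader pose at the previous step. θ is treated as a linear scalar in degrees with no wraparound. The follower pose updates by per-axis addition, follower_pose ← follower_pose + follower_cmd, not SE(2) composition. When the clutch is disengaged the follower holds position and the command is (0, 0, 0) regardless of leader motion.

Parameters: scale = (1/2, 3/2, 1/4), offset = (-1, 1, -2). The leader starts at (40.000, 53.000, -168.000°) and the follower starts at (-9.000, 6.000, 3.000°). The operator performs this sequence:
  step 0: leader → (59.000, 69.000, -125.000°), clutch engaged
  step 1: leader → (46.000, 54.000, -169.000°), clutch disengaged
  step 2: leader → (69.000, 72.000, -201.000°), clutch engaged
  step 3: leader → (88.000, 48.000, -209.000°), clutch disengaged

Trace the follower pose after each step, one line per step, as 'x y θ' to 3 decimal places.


step 0: Δleader=(19.000, 16.000, 43.000°), engaged; cmd=(8.500, 25.000, 8.750°) → follower=(-0.500, 31.000, 11.750°)
step 1: Δleader=(-13.000, -15.000, -44.000°), disengaged; cmd=(0,0,0) → follower holds at (-0.500, 31.000, 11.750°)
step 2: Δleader=(23.000, 18.000, -32.000°), engaged; cmd=(10.500, 28.000, -10.000°) → follower=(10.000, 59.000, 1.750°)
step 3: Δleader=(19.000, -24.000, -8.000°), disengaged; cmd=(0,0,0) → follower holds at (10.000, 59.000, 1.750°)

-0.500 31.000 11.750
-0.500 31.000 11.750
10.000 59.000 1.750
10.000 59.000 1.750
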